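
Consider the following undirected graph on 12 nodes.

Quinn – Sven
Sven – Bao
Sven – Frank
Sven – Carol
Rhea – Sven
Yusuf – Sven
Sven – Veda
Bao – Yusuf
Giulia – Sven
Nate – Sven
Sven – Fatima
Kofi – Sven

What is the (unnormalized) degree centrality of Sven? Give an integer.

Sven is directly tied to Bao, Carol, Fatima, Frank, Giulia, Kofi, Nate, Quinn, Rhea, Veda, and Yusuf. That is 11 neighbors, so the degree of Sven is 11.

11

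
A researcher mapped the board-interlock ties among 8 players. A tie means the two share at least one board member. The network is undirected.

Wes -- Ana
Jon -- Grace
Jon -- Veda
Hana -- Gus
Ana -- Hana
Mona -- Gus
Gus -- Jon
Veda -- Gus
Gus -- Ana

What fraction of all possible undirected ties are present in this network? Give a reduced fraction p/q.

9/28

There are 9 edges and 8 nodes, so the maximum possible is C(8,2) = 28.
Density = 9/28.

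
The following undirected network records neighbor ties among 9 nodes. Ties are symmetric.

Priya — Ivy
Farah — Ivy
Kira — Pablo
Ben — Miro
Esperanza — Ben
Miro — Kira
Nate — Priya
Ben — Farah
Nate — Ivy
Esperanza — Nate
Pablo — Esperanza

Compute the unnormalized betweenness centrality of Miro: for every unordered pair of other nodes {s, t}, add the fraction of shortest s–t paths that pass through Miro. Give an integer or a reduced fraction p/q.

5/2

Pairs whose geodesics pass through Miro — Kira–Ivy: 1/2; Kira–Farah: 1; Kira–Ben: 1.
All other pairs contribute 0.
Summing the contributions gives betweenness(Miro) = 5/2.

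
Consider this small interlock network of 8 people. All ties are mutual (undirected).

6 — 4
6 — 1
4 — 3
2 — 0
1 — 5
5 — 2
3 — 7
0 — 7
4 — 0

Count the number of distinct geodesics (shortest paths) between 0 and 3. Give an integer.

2

The shortest distance is 2. The length-2 paths are: 0–7–3; 0–4–3.
That gives 2 distinct shortest paths.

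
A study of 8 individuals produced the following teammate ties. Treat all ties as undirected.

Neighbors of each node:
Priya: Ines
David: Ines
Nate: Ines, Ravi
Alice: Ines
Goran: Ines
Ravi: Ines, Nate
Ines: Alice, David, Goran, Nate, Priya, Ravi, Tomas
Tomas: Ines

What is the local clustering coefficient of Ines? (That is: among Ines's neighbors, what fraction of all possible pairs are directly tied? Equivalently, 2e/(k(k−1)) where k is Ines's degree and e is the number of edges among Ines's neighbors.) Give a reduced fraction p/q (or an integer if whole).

Ines's neighbors: Alice, David, Goran, Nate, Priya, Ravi, and Tomas (k = 7).
Possible neighbor pairs: C(7,2) = 21. Edges among them: Nate–Ravi → e = 1.
Clustering(Ines) = 1/21.

1/21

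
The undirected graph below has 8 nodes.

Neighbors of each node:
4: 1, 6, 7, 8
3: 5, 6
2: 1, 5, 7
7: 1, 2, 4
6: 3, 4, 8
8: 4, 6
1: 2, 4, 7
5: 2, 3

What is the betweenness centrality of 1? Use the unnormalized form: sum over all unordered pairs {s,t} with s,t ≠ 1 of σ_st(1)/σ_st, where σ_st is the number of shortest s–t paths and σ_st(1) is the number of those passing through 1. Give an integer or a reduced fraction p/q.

Pairs whose geodesics pass through 1 — 8–2: 1/2; 2–4: 1/2; 2–6: 1/3; 4–5: 1/3.
All other pairs contribute 0.
Summing the contributions gives betweenness(1) = 5/3.

5/3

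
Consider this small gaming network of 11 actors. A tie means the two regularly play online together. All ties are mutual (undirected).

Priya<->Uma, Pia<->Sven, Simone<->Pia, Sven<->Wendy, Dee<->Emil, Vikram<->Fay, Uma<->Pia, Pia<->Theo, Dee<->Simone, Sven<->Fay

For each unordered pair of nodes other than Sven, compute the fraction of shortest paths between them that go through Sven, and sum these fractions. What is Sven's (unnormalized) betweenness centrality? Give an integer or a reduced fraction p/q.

Pairs whose geodesics pass through Sven — Wendy–Uma: 1; Wendy–Priya: 1; Wendy–Simone: 1; Wendy–Pia: 1; Wendy–Vikram: 1; Wendy–Theo: 1; Wendy–Emil: 1; Wendy–Fay: 1; Wendy–Dee: 1; Uma–Vikram: 1; Uma–Fay: 1; Priya–Vikram: 1; Priya–Fay: 1; Simone–Vikram: 1 … (+9 more pairs).
All other pairs contribute 0.
Summing the contributions gives betweenness(Sven) = 23.

23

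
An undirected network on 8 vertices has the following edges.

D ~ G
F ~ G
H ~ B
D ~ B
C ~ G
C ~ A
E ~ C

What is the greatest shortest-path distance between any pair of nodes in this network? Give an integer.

Eccentricity of each node (its greatest distance to any other): A:5, B:4, C:4, D:3, E:5, F:4, G:3, H:5.
The maximum eccentricity is 5, realized for instance by the pair H–A via H – B – D – G – C – A. So the diameter is 5.

5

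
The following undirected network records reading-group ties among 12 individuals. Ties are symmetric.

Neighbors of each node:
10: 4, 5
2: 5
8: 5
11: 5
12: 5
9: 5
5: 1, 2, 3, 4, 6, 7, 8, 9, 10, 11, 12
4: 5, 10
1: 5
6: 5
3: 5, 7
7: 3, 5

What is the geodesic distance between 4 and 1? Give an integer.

2

One shortest route is 4 – 5 – 1, which uses 2 edges, and 4 and 1 are not directly tied, so nothing shorter exists. So d(4,1) = 2.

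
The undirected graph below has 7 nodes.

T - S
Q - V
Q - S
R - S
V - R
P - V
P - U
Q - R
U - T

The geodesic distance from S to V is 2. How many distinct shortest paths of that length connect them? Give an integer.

2

The shortest distance is 2. The length-2 paths are: S–Q–V; S–R–V.
That gives 2 distinct shortest paths.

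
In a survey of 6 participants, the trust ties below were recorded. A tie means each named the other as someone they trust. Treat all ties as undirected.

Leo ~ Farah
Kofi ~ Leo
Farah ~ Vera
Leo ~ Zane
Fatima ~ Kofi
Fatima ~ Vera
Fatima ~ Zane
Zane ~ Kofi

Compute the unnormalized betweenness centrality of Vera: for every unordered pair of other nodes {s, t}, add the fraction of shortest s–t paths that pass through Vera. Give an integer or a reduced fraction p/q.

Pairs whose geodesics pass through Vera — Farah–Fatima: 1.
All other pairs contribute 0.
Summing the contributions gives betweenness(Vera) = 1.

1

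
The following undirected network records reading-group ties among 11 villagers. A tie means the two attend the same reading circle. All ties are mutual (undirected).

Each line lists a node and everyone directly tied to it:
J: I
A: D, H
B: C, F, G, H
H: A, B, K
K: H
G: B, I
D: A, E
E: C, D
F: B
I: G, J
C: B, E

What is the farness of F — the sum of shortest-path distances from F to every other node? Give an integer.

27

Distances from F: A:3, B:1, C:2, D:4, E:3, G:2, H:2, I:3, J:4, K:3.
Sum = 3 + 1 + 2 + 4 + 3 + 2 + 2 + 3 + 4 + 3 = 27.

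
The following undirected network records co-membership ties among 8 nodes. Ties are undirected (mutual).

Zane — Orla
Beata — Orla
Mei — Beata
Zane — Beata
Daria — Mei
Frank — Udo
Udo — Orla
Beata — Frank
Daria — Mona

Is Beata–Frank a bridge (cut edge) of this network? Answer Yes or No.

No

Even without that edge, Beata still reaches Frank via Beata – Orla – Udo – Frank, so the network stays connected. Not a bridge.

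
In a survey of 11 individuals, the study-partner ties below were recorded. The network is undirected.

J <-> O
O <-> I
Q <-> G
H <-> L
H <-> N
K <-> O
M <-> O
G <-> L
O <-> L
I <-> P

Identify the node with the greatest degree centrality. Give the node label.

O

Degrees — G:2, H:2, I:2, J:1, K:1, L:3, M:1, N:1, O:5, P:1, Q:1.
The maximum is 5, attained only by O.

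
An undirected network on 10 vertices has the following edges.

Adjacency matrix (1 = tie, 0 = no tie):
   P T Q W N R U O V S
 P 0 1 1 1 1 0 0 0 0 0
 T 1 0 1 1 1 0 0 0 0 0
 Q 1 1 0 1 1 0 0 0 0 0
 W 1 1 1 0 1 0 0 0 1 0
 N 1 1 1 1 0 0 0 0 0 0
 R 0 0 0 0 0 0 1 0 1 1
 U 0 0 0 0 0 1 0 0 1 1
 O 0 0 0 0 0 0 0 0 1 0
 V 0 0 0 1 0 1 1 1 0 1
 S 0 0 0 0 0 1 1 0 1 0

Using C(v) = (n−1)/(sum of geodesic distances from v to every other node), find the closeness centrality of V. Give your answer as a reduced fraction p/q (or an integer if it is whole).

9/13

Distances from V: N:2, O:1, P:2, Q:2, R:1, S:1, T:2, U:1, W:1. Sum = 13.
n = 10, so closeness = 9/13.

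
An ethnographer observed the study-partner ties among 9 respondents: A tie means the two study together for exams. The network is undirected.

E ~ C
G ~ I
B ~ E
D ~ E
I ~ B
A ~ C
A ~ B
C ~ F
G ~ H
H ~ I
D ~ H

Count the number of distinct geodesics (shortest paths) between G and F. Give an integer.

3

The shortest distance is 5. The length-5 paths are: G–I–B–A–C–F; G–I–B–E–C–F; G–H–D–E–C–F.
That gives 3 distinct shortest paths.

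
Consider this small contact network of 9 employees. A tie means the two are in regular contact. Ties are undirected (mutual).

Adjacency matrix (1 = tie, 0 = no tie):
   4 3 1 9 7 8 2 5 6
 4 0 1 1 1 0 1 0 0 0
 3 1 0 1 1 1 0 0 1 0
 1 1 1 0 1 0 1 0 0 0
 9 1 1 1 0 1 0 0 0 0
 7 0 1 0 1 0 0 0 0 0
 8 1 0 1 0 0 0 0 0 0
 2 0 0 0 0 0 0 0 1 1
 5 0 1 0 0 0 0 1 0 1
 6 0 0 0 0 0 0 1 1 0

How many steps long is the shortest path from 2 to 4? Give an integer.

One shortest route is 2 – 5 – 3 – 4, which uses 3 edges, and at distance 2 from 2 we only reach {3}, which does not include 4. So d(2,4) = 3.

3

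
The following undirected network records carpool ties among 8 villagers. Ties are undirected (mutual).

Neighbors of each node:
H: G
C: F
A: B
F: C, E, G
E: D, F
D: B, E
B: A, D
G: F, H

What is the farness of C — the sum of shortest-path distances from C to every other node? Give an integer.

20

Distances from C: A:5, B:4, D:3, E:2, F:1, G:2, H:3.
Sum = 5 + 4 + 3 + 2 + 1 + 2 + 3 = 20.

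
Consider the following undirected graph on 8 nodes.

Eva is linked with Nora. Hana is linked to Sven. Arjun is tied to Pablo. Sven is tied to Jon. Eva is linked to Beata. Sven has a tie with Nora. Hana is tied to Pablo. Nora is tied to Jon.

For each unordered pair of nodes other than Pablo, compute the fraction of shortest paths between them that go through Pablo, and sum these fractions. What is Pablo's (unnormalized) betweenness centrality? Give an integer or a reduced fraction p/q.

Pairs whose geodesics pass through Pablo — Arjun–Beata: 1; Arjun–Sven: 1; Arjun–Eva: 1; Arjun–Hana: 1; Arjun–Nora: 1; Arjun–Jon: 1.
All other pairs contribute 0.
Summing the contributions gives betweenness(Pablo) = 6.

6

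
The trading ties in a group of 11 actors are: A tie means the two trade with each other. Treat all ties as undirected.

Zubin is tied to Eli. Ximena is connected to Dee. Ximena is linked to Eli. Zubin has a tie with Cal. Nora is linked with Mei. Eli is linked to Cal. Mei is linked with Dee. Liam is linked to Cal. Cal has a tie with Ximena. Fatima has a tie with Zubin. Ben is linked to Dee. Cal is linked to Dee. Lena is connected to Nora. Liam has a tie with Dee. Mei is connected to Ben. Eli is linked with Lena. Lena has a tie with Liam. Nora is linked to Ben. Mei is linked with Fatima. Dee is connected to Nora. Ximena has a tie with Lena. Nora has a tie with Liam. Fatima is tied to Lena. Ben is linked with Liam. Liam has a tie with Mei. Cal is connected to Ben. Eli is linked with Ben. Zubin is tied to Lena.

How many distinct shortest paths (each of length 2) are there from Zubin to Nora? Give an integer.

The shortest distance is 2, and the only length-2 path is Zubin–Lena–Nora. So there is exactly 1 shortest path.

1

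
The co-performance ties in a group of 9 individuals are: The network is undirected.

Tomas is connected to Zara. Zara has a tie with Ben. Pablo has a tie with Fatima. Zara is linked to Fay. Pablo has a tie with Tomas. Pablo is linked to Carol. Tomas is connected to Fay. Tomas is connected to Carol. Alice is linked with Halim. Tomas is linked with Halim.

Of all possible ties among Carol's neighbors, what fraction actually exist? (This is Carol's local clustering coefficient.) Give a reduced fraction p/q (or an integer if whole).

1

Carol's neighbors: Pablo and Tomas (k = 2).
Possible neighbor pairs: C(2,2) = 1. Edges among them: Pablo–Tomas → e = 1.
Clustering(Carol) = 1/1.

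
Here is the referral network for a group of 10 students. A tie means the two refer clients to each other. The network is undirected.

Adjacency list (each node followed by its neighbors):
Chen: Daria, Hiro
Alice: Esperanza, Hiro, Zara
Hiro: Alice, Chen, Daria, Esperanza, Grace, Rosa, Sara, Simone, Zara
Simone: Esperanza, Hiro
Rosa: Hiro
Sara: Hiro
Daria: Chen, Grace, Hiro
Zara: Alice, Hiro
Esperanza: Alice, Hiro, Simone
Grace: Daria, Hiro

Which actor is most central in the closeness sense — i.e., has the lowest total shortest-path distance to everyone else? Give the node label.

Hiro

Farness (sum of distances to all others) for each node — Alice:15, Chen:16, Daria:15, Esperanza:15, Grace:16, Hiro:9, Rosa:17, Sara:17, Simone:16, Zara:16.
The smallest farness is 9, for Hiro, so Hiro has the highest closeness.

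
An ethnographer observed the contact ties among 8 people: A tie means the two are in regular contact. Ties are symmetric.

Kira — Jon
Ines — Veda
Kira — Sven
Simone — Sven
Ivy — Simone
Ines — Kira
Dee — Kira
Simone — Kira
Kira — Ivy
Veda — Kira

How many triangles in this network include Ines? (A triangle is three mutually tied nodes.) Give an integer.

Ines's neighbors: Kira and Veda.
Neighbor pairs that are themselves tied: Ines–Kira–Veda. Each forms one triangle with Ines, for 1 in total.

1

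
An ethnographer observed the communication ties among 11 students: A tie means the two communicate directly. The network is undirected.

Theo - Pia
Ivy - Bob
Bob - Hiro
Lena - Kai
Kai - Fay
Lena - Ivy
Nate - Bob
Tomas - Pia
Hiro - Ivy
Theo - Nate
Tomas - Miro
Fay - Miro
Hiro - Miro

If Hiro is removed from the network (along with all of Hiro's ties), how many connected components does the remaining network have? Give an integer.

Hiro's neighbors (Bob, Ivy, and Miro) remain reachable from one another through other ties, so the rest of the network stays in one piece.

1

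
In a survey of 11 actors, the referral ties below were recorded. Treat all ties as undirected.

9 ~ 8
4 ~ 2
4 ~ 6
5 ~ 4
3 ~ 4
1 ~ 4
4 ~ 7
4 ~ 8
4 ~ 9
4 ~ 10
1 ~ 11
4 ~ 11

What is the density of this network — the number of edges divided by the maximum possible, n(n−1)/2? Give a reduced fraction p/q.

12/55

There are 12 edges and 11 nodes, so the maximum possible is C(11,2) = 55.
Density = 12/55.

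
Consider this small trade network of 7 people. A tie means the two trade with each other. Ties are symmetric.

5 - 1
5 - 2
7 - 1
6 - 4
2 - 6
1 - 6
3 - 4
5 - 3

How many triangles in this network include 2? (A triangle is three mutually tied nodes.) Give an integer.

0

2's neighbors are 5 and 6, but none of them are tied to each other, so no triangle contains 2.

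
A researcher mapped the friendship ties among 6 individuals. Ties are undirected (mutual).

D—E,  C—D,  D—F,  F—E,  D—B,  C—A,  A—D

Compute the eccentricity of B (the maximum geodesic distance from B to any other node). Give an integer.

2

Distances from B: A:2, C:2, D:1, E:2, F:2.
The largest is 2 (to E, F, A, and C), so the eccentricity of B is 2.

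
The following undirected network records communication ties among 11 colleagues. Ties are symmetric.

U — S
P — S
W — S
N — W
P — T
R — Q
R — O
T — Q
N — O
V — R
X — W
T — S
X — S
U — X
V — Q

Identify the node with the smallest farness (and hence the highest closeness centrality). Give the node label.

S

Farness (sum of distances to all others) for each node — N:23, O:25, P:23, Q:21, R:24, S:18, T:19, U:26, V:27, W:21, X:23.
The smallest farness is 18, for S, so S has the highest closeness.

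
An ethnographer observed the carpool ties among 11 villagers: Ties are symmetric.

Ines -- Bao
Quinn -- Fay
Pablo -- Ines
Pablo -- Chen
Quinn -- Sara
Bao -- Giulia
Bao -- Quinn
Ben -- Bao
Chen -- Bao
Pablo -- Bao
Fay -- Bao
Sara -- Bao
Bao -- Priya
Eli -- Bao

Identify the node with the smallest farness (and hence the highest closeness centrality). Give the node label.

Bao

Farness (sum of distances to all others) for each node — Bao:10, Ben:19, Chen:18, Eli:19, Fay:18, Giulia:19, Ines:18, Pablo:17, Priya:19, Quinn:17, Sara:18.
The smallest farness is 10, for Bao, so Bao has the highest closeness.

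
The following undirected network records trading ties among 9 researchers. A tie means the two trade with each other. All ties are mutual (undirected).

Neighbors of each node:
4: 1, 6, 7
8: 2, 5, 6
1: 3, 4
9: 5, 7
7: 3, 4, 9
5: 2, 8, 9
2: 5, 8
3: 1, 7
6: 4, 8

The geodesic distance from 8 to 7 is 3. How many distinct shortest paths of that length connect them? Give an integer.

2

The shortest distance is 3. The length-3 paths are: 8–5–9–7; 8–6–4–7.
That gives 2 distinct shortest paths.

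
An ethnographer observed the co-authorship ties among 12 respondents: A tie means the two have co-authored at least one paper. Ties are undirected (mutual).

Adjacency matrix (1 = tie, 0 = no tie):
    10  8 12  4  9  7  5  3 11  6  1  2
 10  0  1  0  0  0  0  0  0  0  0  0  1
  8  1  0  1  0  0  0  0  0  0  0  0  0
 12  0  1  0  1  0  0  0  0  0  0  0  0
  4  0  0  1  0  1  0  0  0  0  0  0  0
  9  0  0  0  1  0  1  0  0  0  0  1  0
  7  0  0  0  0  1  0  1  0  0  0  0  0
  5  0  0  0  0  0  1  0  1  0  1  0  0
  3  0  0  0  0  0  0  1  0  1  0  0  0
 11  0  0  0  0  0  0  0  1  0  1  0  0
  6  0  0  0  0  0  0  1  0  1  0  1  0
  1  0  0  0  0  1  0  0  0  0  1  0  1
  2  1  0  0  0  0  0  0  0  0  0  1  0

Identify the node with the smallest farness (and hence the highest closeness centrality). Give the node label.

Farness (sum of distances to all others) for each node — 1:22, 2:27, 3:36, 4:28, 5:28, 6:25, 7:27, 8:36, 9:23, 10:32, 11:33, 12:33.
The smallest farness is 22, for 1, so 1 has the highest closeness.

1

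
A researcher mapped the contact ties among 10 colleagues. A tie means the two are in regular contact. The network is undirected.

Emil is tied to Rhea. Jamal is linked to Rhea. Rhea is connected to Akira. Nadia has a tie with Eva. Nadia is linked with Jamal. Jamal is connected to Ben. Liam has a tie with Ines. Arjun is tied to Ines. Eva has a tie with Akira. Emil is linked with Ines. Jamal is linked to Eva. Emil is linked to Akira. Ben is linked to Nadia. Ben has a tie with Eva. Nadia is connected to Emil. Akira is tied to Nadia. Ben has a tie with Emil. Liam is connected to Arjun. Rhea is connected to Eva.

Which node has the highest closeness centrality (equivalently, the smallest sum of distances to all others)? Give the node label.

Farness (sum of distances to all others) for each node — Akira:16, Arjun:24, Ben:16, Emil:13, Eva:18, Ines:17, Jamal:19, Liam:24, Nadia:15, Rhea:16.
The smallest farness is 13, for Emil, so Emil has the highest closeness.

Emil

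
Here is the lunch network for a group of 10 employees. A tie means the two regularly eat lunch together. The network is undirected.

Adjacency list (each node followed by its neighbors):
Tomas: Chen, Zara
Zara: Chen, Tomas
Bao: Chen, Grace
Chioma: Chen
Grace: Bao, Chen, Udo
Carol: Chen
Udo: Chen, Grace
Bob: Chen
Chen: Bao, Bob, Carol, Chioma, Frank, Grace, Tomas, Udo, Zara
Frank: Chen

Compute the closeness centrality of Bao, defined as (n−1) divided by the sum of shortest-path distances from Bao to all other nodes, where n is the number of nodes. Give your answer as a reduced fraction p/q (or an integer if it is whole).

9/16

Distances from Bao: Bob:2, Carol:2, Chen:1, Chioma:2, Frank:2, Grace:1, Tomas:2, Udo:2, Zara:2. Sum = 16.
n = 10, so closeness = 9/16.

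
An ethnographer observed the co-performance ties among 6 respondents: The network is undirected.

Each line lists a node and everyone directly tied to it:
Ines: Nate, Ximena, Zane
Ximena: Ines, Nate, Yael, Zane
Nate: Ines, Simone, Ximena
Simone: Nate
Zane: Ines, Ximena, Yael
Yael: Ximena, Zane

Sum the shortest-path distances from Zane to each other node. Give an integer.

Distances from Zane: Ines:1, Nate:2, Simone:3, Ximena:1, Yael:1.
Sum = 1 + 2 + 3 + 1 + 1 = 8.

8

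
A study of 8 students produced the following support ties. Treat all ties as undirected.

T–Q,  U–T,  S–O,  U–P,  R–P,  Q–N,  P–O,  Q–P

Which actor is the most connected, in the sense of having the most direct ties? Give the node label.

P

Degrees — N:1, O:2, P:4, Q:3, R:1, S:1, T:2, U:2.
The maximum is 4, attained only by P.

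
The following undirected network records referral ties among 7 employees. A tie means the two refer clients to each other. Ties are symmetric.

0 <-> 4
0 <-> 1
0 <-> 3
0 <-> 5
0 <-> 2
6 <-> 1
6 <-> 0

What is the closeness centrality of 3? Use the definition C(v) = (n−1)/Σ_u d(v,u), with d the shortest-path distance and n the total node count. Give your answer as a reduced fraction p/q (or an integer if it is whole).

Distances from 3: 0:1, 1:2, 2:2, 4:2, 5:2, 6:2. Sum = 11.
n = 7, so closeness = 6/11.

6/11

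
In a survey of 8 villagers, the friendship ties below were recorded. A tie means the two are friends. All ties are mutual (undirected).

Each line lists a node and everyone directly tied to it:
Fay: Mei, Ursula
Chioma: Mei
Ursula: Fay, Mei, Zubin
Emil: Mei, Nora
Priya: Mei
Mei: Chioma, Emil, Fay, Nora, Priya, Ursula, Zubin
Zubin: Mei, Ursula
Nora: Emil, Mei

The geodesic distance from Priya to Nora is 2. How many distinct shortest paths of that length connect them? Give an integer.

The shortest distance is 2, and the only length-2 path is Priya–Mei–Nora. So there is exactly 1 shortest path.

1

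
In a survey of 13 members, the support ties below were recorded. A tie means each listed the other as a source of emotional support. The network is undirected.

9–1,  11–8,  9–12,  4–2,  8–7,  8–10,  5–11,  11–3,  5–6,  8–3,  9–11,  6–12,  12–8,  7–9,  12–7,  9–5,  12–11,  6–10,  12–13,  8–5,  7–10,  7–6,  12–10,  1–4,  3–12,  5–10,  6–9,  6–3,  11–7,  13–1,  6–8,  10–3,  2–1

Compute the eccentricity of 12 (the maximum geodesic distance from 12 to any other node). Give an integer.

3

Distances from 12: 1:2, 2:3, 3:1, 4:3, 5:2, 6:1, 7:1, 8:1, 9:1, 10:1, 11:1, 13:1.
The largest is 3 (to 2 and 4), so the eccentricity of 12 is 3.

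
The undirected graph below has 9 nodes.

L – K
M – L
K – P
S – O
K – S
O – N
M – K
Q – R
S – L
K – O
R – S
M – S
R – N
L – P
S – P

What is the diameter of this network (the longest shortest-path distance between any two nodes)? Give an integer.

Eccentricity of each node (its greatest distance to any other): K:3, L:3, M:3, N:3, O:3, P:3, Q:3, R:2, S:2.
The maximum eccentricity is 3, realized for instance by the pair L–Q via L – S – R – Q. So the diameter is 3.

3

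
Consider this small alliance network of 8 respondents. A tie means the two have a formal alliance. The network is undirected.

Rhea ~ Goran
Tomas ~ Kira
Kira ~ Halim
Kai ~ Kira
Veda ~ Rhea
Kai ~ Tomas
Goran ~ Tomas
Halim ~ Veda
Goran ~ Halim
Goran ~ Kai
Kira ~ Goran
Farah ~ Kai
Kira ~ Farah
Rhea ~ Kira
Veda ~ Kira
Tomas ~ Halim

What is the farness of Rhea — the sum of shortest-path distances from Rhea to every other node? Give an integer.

11

Distances from Rhea: Farah:2, Goran:1, Halim:2, Kai:2, Kira:1, Tomas:2, Veda:1.
Sum = 2 + 1 + 2 + 2 + 1 + 2 + 1 = 11.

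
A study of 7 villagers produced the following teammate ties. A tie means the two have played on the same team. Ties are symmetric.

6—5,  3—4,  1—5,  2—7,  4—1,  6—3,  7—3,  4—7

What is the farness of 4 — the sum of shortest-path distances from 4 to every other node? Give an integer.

9

Distances from 4: 1:1, 2:2, 3:1, 5:2, 6:2, 7:1.
Sum = 1 + 2 + 1 + 2 + 2 + 1 = 9.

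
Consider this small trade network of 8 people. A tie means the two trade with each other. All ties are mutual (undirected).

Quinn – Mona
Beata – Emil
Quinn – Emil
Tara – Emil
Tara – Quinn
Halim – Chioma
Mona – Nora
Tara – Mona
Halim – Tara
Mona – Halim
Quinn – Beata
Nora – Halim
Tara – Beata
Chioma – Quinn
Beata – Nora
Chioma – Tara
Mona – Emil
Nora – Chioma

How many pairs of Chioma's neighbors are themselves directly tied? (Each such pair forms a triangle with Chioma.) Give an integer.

3

Chioma's neighbors: Halim, Nora, Quinn, and Tara.
Neighbor pairs that are themselves tied: Chioma–Halim–Nora; Chioma–Halim–Tara; Chioma–Quinn–Tara. Each forms one triangle with Chioma, for 3 in total.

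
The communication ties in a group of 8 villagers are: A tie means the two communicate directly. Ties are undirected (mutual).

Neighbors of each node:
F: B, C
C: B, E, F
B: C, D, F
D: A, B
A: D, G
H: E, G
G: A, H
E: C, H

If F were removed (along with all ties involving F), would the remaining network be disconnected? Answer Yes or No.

Even without F, every remaining node can still reach every other (the residual graph is connected), so F is not a cut vertex.

No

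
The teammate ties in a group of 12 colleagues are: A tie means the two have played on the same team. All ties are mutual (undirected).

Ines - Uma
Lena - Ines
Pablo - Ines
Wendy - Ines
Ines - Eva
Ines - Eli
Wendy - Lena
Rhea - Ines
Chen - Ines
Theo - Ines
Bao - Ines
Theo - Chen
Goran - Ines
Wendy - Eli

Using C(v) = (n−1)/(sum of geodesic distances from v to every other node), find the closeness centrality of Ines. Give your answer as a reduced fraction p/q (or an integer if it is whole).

Distances from Ines: Bao:1, Chen:1, Eli:1, Eva:1, Goran:1, Lena:1, Pablo:1, Rhea:1, Theo:1, Uma:1, Wendy:1. Sum = 11.
n = 12, so closeness = 11/11 = 1.

1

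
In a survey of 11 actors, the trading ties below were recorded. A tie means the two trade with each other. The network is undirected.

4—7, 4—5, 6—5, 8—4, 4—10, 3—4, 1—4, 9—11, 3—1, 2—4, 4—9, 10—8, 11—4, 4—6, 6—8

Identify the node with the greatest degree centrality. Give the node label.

4

Degrees — 1:2, 2:1, 3:2, 4:10, 5:2, 6:3, 7:1, 8:3, 9:2, 10:2, 11:2.
The maximum is 10, attained only by 4.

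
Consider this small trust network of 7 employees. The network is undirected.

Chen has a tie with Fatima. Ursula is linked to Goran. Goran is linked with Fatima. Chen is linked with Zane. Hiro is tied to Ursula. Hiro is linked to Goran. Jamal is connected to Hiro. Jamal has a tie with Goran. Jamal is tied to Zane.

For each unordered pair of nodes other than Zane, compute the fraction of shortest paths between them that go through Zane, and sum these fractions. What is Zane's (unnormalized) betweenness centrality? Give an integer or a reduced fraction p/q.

3/2

Pairs whose geodesics pass through Zane — Chen–Jamal: 1; Chen–Hiro: 1/2.
All other pairs contribute 0.
Summing the contributions gives betweenness(Zane) = 3/2.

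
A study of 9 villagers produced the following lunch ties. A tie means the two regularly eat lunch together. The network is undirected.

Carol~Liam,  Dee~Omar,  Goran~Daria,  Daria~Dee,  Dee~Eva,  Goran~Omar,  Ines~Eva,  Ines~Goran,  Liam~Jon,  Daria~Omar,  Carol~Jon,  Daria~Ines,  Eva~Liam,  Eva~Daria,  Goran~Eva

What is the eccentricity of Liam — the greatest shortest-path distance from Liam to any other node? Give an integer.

3

Distances from Liam: Carol:1, Daria:2, Dee:2, Eva:1, Goran:2, Ines:2, Jon:1, Omar:3.
The largest is 3 (to Omar), so the eccentricity of Liam is 3.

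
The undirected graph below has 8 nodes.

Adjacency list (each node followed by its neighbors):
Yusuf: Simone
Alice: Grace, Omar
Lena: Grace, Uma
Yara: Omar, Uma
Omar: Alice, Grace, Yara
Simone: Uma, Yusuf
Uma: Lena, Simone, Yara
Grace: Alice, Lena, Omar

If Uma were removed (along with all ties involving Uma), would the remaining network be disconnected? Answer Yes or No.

Yes

Removing Uma leaves {Simone and Yusuf} with no path to {Alice, Grace, Lena, Omar, and Yara}, so the network splits into 2 components. Uma is a cut vertex.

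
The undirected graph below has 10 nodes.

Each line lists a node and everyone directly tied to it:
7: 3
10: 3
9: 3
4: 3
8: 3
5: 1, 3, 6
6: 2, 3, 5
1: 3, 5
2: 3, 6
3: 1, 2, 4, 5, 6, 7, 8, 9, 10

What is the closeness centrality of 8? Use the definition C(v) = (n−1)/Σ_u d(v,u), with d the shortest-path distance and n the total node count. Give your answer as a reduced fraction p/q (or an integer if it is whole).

Distances from 8: 1:2, 2:2, 3:1, 4:2, 5:2, 6:2, 7:2, 9:2, 10:2. Sum = 17.
n = 10, so closeness = 9/17.

9/17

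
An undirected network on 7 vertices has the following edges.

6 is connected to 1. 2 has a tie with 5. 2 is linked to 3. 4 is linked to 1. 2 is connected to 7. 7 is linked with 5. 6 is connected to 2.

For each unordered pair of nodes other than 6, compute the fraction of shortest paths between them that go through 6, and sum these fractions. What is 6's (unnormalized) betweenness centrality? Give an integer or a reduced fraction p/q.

8

Pairs whose geodesics pass through 6 — 5–4: 1; 5–1: 1; 2–4: 1; 2–1: 1; 4–7: 1; 4–3: 1; 7–1: 1; 1–3: 1.
All other pairs contribute 0.
Summing the contributions gives betweenness(6) = 8.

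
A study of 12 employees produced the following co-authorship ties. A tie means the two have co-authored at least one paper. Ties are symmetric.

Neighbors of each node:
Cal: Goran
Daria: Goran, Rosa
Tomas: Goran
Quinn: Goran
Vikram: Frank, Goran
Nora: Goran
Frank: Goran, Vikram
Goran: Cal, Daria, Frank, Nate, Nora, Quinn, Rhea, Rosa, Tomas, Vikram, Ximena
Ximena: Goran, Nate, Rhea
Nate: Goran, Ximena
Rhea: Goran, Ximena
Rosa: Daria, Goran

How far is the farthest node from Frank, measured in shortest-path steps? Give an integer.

Distances from Frank: Cal:2, Daria:2, Goran:1, Nate:2, Nora:2, Quinn:2, Rhea:2, Rosa:2, Tomas:2, Vikram:1, Ximena:2.
The largest is 2 (to Tomas, Rosa, Nora, Nate, Quinn, Ximena, Rhea, Daria, and Cal), so the eccentricity of Frank is 2.

2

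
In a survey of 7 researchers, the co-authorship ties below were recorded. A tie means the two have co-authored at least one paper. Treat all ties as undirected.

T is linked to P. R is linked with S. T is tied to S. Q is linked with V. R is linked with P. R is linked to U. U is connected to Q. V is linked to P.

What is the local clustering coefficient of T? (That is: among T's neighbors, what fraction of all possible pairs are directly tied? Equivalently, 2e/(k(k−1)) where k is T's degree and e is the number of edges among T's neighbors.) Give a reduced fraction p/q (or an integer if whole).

T's neighbors: P and S (k = 2).
Possible neighbor pairs: C(2,2) = 1. Edges among them: none → e = 0.
Clustering(T) = 0/1.

0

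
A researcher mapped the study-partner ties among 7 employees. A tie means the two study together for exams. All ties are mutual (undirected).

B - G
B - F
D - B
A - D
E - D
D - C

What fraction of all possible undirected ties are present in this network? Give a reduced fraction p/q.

2/7

There are 6 edges and 7 nodes, so the maximum possible is C(7,2) = 21.
Density = 6/21 = 2/7.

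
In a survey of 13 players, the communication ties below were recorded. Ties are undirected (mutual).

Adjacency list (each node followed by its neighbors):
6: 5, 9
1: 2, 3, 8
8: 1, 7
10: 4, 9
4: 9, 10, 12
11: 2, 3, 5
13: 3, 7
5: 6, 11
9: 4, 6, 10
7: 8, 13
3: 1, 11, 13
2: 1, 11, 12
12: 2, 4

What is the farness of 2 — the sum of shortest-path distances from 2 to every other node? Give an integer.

Distances from 2: 1:1, 3:2, 4:2, 5:2, 6:3, 7:3, 8:2, 9:3, 10:3, 11:1, 12:1, 13:3.
Sum = 1 + 2 + 2 + 2 + 3 + 3 + 2 + 3 + 3 + 1 + 1 + 3 = 26.

26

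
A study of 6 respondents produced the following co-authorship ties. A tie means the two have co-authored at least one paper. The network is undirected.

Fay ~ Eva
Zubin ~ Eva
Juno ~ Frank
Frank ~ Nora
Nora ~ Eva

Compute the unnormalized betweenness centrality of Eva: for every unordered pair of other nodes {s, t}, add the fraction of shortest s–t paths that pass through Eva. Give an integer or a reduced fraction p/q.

7

Pairs whose geodesics pass through Eva — Zubin–Juno: 1; Zubin–Nora: 1; Zubin–Frank: 1; Zubin–Fay: 1; Juno–Fay: 1; Nora–Fay: 1; Frank–Fay: 1.
All other pairs contribute 0.
Summing the contributions gives betweenness(Eva) = 7.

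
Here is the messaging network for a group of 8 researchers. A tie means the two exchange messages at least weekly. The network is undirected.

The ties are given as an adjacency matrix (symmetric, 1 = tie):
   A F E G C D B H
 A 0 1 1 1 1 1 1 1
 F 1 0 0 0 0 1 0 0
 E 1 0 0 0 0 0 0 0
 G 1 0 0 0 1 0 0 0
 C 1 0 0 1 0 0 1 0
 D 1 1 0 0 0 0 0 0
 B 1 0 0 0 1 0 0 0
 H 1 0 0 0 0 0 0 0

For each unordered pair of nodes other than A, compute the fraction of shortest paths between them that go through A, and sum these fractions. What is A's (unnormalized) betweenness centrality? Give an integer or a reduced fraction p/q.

35/2

Pairs whose geodesics pass through A — F–E: 1; F–G: 1; F–C: 1; F–B: 1; F–H: 1; E–G: 1; E–C: 1; E–D: 1; E–B: 1; E–H: 1; G–D: 1; G–B: 1/2; G–H: 1; C–D: 1 … (+4 more pairs).
All other pairs contribute 0.
Summing the contributions gives betweenness(A) = 35/2.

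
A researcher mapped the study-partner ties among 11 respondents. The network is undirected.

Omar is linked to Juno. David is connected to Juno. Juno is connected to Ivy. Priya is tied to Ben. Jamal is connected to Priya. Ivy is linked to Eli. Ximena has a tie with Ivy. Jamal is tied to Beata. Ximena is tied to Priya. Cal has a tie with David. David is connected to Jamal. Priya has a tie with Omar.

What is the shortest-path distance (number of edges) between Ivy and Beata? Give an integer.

One shortest route is Ivy – Ximena – Priya – Jamal – Beata, which uses 4 edges, and at distance 3 from Ivy we only reach {Ben, Cal, Jamal}, which does not include Beata. So d(Ivy,Beata) = 4.

4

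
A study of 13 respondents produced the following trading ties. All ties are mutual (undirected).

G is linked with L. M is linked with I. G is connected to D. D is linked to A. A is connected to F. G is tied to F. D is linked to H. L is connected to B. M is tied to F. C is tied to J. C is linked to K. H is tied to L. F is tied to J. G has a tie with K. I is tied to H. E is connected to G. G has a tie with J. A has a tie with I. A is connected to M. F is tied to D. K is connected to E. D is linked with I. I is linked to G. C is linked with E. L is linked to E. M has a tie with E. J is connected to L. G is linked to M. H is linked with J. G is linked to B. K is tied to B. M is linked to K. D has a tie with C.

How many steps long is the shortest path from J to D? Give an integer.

2

One shortest route is J – H – D, which uses 2 edges, and J and D are not directly tied, so nothing shorter exists. So d(J,D) = 2.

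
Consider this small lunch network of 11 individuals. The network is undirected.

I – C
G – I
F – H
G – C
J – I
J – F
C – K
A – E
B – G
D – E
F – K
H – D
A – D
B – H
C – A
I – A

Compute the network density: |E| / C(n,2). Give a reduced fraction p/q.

16/55

There are 16 edges and 11 nodes, so the maximum possible is C(11,2) = 55.
Density = 16/55.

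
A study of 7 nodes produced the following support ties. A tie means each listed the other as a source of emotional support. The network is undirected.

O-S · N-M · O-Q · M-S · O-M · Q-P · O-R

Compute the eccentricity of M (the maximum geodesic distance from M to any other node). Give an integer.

Distances from M: N:1, O:1, P:3, Q:2, R:2, S:1.
The largest is 3 (to P), so the eccentricity of M is 3.

3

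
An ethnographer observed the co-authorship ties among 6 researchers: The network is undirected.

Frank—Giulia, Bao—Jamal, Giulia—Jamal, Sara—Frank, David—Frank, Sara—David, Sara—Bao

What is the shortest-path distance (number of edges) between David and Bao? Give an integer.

2

One shortest route is David – Sara – Bao, which uses 2 edges, and David and Bao are not directly tied, so nothing shorter exists. So d(David,Bao) = 2.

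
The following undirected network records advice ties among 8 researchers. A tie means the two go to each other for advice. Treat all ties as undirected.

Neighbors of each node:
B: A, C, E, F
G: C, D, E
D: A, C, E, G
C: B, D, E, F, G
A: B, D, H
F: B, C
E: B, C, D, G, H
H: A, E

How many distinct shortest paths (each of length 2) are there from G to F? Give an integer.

The shortest distance is 2, and the only length-2 path is G–C–F. So there is exactly 1 shortest path.

1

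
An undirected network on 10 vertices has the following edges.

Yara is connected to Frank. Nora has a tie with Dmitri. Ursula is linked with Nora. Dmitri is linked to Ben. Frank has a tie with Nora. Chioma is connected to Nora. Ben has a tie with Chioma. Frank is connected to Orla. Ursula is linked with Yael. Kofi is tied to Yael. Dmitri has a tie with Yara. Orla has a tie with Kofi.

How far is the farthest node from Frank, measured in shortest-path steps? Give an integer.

3

Distances from Frank: Ben:3, Chioma:2, Dmitri:2, Kofi:2, Nora:1, Orla:1, Ursula:2, Yael:3, Yara:1.
The largest is 3 (to Ben and Yael), so the eccentricity of Frank is 3.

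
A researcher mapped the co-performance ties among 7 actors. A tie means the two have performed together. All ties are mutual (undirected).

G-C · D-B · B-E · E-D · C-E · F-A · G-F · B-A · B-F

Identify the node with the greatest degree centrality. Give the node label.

B

Degrees — A:2, B:4, C:2, D:2, E:3, F:3, G:2.
The maximum is 4, attained only by B.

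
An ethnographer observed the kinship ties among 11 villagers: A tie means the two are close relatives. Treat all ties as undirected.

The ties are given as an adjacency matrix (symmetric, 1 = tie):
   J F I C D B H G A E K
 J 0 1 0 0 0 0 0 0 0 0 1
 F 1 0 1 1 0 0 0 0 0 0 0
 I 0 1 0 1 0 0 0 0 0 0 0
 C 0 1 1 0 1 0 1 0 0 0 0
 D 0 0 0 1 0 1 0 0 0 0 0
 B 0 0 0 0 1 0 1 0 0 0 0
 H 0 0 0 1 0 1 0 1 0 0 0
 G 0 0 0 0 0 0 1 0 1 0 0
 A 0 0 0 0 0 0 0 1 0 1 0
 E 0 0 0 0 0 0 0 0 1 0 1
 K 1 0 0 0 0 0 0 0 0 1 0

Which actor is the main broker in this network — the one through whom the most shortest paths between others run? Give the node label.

C

Unnormalized betweenness of each node: A:13/2, B:11/6, C:52/3, D:7/3, E:29/6, F:23/2, G:19/2, H:89/6, I:0, J:17/2, K:35/6.
C has the largest value, 52/3, making it the main broker — the node through which the most shortest paths run.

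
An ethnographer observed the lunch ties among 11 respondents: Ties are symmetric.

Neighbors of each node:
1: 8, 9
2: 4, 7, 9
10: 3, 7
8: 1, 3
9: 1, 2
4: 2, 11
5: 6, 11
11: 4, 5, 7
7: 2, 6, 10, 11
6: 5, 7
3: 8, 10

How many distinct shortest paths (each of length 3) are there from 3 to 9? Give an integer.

1

The shortest distance is 3, and the only length-3 path is 3–8–1–9. So there is exactly 1 shortest path.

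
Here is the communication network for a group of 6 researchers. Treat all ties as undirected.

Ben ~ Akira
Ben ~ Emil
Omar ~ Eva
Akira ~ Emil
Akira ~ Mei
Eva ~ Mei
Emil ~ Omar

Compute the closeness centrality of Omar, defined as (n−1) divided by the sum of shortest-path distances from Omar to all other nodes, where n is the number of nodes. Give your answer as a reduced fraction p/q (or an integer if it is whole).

5/8

Distances from Omar: Akira:2, Ben:2, Emil:1, Eva:1, Mei:2. Sum = 8.
n = 6, so closeness = 5/8.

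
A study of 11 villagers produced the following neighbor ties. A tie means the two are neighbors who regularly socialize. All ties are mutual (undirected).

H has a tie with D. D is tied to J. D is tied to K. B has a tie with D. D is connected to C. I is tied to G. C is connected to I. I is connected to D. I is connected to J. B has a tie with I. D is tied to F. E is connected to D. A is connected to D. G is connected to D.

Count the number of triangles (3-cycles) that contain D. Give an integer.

D's neighbors: A, B, C, E, F, G, H, I, J, and K.
Neighbor pairs that are themselves tied: D–B–I; D–C–I; D–G–I; D–I–J. Each forms one triangle with D, for 4 in total.

4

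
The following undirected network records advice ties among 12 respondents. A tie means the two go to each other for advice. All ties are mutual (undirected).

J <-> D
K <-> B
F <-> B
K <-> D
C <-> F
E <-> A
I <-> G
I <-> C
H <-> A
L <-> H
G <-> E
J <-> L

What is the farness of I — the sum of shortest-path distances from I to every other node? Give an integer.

Distances from I: A:3, B:3, C:1, D:5, E:2, F:2, G:1, H:4, J:6, K:4, L:5.
Sum = 3 + 3 + 1 + 5 + 2 + 2 + 1 + 4 + 6 + 4 + 5 = 36.

36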